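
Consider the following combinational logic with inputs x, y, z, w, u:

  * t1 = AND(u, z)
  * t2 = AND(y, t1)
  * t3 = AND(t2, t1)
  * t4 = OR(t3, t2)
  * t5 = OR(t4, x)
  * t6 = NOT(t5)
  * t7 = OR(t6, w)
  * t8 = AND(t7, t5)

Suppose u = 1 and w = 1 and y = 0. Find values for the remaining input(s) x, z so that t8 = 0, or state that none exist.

Check with u = 1 and w = 1 and y = 0 and x=0, z=0:
t1 = AND(u, z) = AND(1, 0) = 0
t2 = AND(y, t1) = AND(0, 0) = 0
t3 = AND(t2, t1) = AND(0, 0) = 0
t4 = OR(t3, t2) = OR(0, 0) = 0
t5 = OR(t4, x) = OR(0, 0) = 0
t6 = NOT(t5) = NOT 0 = 1
t7 = OR(t6, w) = OR(1, 1) = 1
t8 = AND(t7, t5) = AND(1, 0) = 0
So t8 = 0.

x=0, z=0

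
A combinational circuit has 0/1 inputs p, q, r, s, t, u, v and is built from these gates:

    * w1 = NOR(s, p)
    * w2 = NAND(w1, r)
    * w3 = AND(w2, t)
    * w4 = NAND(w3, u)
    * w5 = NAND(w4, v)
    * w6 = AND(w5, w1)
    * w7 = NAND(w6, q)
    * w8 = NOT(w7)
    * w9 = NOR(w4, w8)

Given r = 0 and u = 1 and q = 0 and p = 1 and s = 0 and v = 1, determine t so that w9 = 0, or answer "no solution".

t=0

Check with r = 0 and u = 1 and q = 0 and p = 1 and s = 0 and v = 1 and t=0:
w1 = NOR(s, p) = NOR(0, 1) = 0
w2 = NAND(w1, r) = NAND(0, 0) = 1
w3 = AND(w2, t) = AND(1, 0) = 0
w4 = NAND(w3, u) = NAND(0, 1) = 1
w5 = NAND(w4, v) = NAND(1, 1) = 0
w6 = AND(w5, w1) = AND(0, 0) = 0
w7 = NAND(w6, q) = NAND(0, 0) = 1
w8 = NOT(w7) = NOT 1 = 0
w9 = NOR(w4, w8) = NOR(1, 0) = 0
So w9 = 0.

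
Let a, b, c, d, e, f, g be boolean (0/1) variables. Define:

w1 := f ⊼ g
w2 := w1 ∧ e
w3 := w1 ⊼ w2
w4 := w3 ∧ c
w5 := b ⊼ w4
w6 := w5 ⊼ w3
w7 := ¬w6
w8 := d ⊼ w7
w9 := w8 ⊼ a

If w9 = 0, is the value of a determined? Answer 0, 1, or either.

1

w9 = w8 ⊼ a must be 0, so both w8 = 1 and a = 1.
w8 = d ⊼ w7 must be 1, so at least one of d, w7 is 0.
Every assignment with w9 = 0 has a = 1; there are 49 such assignment(s).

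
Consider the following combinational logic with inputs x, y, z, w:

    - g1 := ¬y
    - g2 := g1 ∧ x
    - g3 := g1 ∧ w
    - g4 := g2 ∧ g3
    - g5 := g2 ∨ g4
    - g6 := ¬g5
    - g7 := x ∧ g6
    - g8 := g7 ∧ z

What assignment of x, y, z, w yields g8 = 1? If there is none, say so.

x=1, y=1, z=1, w=0

g8 = g7 ∧ z must be 1, so both g7 = 1 and z = 1.
Check with x=1, y=1, z=1, w=0:
g1 = ¬y = ¬1 = 0
g2 = g1 ∧ x = 0 ∧ 1 = 0
g3 = g1 ∧ w = 0 ∧ 0 = 0
g4 = g2 ∧ g3 = 0 ∧ 0 = 0
g5 = g2 ∨ g4 = 0 ∨ 0 = 0
g6 = ¬g5 = ¬0 = 1
g7 = x ∧ g6 = 1 ∧ 1 = 1
g8 = g7 ∧ z = 1 ∧ 1 = 1
So g8 = 1 as required.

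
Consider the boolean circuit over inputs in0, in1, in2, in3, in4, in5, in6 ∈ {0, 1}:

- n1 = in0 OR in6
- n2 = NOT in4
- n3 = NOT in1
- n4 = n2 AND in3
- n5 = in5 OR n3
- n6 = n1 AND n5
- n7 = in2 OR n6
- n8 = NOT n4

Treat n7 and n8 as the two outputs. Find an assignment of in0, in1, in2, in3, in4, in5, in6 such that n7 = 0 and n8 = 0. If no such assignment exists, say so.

in0=0, in1=0, in2=0, in3=1, in4=0, in5=0, in6=0

Check with in0=0, in1=0, in2=0, in3=1, in4=0, in5=0, in6=0:
n1 = in0 OR in6 = 0 OR 0 = 0
n2 = NOT in4 = NOT 0 = 1
n3 = NOT in1 = NOT 0 = 1
n4 = n2 AND in3 = 1 AND 1 = 1
n5 = in5 OR n3 = 0 OR 1 = 1
n6 = n1 AND n5 = 0 AND 1 = 0
n7 = in2 OR n6 = 0 OR 0 = 0
n8 = NOT n4 = NOT 1 = 0
So n7 = 0 and n8 = 0.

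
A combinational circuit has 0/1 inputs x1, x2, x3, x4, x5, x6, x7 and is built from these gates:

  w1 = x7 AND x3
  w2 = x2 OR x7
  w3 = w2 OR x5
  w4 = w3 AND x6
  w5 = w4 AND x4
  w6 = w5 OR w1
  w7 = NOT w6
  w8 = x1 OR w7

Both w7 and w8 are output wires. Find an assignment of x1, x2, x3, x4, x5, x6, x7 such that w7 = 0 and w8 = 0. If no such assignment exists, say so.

Check with x1=0 x2=1 x3=1 x4=0 x5=1 x6=1 x7=1:
w1 = x7 AND x3 = 1 AND 1 = 1
w2 = x2 OR x7 = 1 OR 1 = 1
w3 = w2 OR x5 = 1 OR 1 = 1
w4 = w3 AND x6 = 1 AND 1 = 1
w5 = w4 AND x4 = 1 AND 0 = 0
w6 = w5 OR w1 = 0 OR 1 = 1
w7 = NOT w6 = NOT 1 = 0
w8 = x1 OR w7 = 0 OR 0 = 0
So w7 = 0 and w8 = 0.

x1=0 x2=1 x3=1 x4=0 x5=1 x6=1 x7=1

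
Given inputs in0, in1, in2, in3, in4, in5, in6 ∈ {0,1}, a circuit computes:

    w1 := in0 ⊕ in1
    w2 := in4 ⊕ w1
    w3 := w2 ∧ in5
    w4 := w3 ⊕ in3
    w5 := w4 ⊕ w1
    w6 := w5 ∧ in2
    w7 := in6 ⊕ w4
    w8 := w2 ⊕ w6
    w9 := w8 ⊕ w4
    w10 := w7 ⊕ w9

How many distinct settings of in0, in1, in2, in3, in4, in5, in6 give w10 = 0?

w10 = w7 ⊕ w9 must be 0, so w7 and w9 are equal.
Enumerating the 128 input combinations, 64 give w10 = 0 and 64 give w10 = 1.

64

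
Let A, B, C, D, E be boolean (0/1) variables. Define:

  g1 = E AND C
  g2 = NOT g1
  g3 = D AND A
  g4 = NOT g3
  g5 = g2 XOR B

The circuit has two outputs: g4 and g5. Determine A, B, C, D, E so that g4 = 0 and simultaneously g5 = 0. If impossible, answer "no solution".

Check with A=1 B=1 C=1 D=1 E=0:
g1 = E AND C = 0 AND 1 = 0
g2 = NOT g1 = NOT 0 = 1
g3 = D AND A = 1 AND 1 = 1
g4 = NOT g3 = NOT 1 = 0
g5 = g2 XOR B = 1 XOR 1 = 0
So g4 = 0 and g5 = 0.

A=1 B=1 C=1 D=1 E=0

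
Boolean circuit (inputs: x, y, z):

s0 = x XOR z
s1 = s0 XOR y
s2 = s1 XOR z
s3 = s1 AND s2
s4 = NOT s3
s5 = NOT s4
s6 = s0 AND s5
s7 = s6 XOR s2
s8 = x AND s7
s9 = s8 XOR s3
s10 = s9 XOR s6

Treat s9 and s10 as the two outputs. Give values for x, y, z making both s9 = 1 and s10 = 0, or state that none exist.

Check with x=1, y=0, z=0:
s0 = x XOR z = 1 XOR 0 = 1
s1 = s0 XOR y = 1 XOR 0 = 1
s2 = s1 XOR z = 1 XOR 0 = 1
s3 = s1 AND s2 = 1 AND 1 = 1
s4 = NOT s3 = NOT 1 = 0
s5 = NOT s4 = NOT 0 = 1
s6 = s0 AND s5 = 1 AND 1 = 1
s7 = s6 XOR s2 = 1 XOR 1 = 0
s8 = x AND s7 = 1 AND 0 = 0
s9 = s8 XOR s3 = 0 XOR 1 = 1
s10 = s9 XOR s6 = 1 XOR 1 = 0
So s9 = 1 and s10 = 0.

x=1, y=0, z=0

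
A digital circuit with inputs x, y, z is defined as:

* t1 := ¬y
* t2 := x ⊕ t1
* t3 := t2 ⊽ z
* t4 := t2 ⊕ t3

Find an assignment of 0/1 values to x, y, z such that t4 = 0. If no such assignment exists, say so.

t4 = t2 ⊕ t3 must be 0, so t2 and t3 are equal.
Check with x=0, y=1, z=1:
t1 = ¬y = ¬1 = 0
t2 = x ⊕ t1 = 0 ⊕ 0 = 0
t3 = t2 ⊽ z = 0 ⊽ 1 = 0
t4 = t2 ⊕ t3 = 0 ⊕ 0 = 0
So t4 = 0 as required.

x=0, y=1, z=1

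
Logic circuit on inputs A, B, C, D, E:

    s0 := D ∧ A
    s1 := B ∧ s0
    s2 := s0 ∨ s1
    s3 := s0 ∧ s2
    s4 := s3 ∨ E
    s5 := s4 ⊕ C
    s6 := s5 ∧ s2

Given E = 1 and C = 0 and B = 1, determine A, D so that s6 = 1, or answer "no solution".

A=1, D=1

s6 = s5 ∧ s2 must be 1, so both s5 = 1 and s2 = 1.
s5 = s4 ⊕ C must be 1, so s4 and C differ.
Check with E = 1 and C = 0 and B = 1 and A=1, D=1:
s0 = D ∧ A = 1 ∧ 1 = 1
s1 = B ∧ s0 = 1 ∧ 1 = 1
s2 = s0 ∨ s1 = 1 ∨ 1 = 1
s3 = s0 ∧ s2 = 1 ∧ 1 = 1
s4 = s3 ∨ E = 1 ∨ 1 = 1
s5 = s4 ⊕ C = 1 ⊕ 0 = 1
s6 = s5 ∧ s2 = 1 ∧ 1 = 1
So s6 = 1.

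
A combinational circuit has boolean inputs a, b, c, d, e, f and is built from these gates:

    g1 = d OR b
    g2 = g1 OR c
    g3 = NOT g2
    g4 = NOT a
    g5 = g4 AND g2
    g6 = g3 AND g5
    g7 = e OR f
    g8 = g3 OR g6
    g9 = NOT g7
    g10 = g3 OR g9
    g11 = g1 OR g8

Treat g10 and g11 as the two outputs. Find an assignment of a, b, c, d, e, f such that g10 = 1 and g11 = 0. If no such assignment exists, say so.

a=0, b=0, c=1, d=0, e=0, f=0

Check with a=0, b=0, c=1, d=0, e=0, f=0:
g1 = d OR b = 0 OR 0 = 0
g2 = g1 OR c = 0 OR 1 = 1
g3 = NOT g2 = NOT 1 = 0
g4 = NOT a = NOT 0 = 1
g5 = g4 AND g2 = 1 AND 1 = 1
g6 = g3 AND g5 = 0 AND 1 = 0
g7 = e OR f = 0 OR 0 = 0
g8 = g3 OR g6 = 0 OR 0 = 0
g9 = NOT g7 = NOT 0 = 1
g10 = g3 OR g9 = 0 OR 1 = 1
g11 = g1 OR g8 = 0 OR 0 = 0
So g10 = 1 and g11 = 0.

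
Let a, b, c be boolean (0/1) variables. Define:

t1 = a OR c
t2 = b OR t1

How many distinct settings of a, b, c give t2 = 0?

1

t2 = b OR t1 must be 0, so both b = 0 and t1 = 0.
Satisfying assignments:
  a=0, b=0, c=0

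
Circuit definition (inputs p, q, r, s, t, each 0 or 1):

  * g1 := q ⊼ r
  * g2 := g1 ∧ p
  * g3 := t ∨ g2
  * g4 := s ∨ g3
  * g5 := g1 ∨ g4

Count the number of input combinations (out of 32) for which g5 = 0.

2

g5 = g1 ∨ g4 must be 0, so both g1 = 0 and g4 = 0.
g1 = q ⊼ r must be 0, so both q = 1 and r = 1.
Enumerating the 32 input combinations, 2 give g5 = 0 and 30 give g5 = 1.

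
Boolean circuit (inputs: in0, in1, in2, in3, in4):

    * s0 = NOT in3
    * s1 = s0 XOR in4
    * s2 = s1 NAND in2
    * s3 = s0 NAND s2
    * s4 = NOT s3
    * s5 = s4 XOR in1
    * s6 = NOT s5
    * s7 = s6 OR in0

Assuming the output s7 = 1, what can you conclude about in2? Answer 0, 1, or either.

Both values of in2 occur among assignments with s7 = 1:
  in2=0: in0=0, in1=0, in2=0, in3=1, in4=0
  in2=1: in0=0, in1=0, in2=1, in3=0, in4=0

either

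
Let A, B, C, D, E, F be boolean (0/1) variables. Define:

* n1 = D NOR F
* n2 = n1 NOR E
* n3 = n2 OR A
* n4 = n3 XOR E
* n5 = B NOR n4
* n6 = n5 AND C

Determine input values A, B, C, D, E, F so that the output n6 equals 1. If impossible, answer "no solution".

Check with A=1, B=0, C=1, D=0, E=1, F=0:
n1 = D NOR F = 0 NOR 0 = 1
n2 = n1 NOR E = 1 NOR 1 = 0
n3 = n2 OR A = 0 OR 1 = 1
n4 = n3 XOR E = 1 XOR 1 = 0
n5 = B NOR n4 = 0 NOR 0 = 1
n6 = n5 AND C = 1 AND 1 = 1
So n6 = 1 as required.

A=1, B=0, C=1, D=0, E=1, F=0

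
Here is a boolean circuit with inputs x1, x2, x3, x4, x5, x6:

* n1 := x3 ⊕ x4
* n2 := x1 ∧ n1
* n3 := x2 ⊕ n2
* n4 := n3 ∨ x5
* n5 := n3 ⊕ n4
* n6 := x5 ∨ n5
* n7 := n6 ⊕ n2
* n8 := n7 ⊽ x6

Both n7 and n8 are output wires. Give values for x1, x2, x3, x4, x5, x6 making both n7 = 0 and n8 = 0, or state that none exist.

x1=0, x2=0, x3=1, x4=1, x5=0, x6=1

Check with x1=0, x2=0, x3=1, x4=1, x5=0, x6=1:
n1 = x3 ⊕ x4 = 1 ⊕ 1 = 0
n2 = x1 ∧ n1 = 0 ∧ 0 = 0
n3 = x2 ⊕ n2 = 0 ⊕ 0 = 0
n4 = n3 ∨ x5 = 0 ∨ 0 = 0
n5 = n3 ⊕ n4 = 0 ⊕ 0 = 0
n6 = x5 ∨ n5 = 0 ∨ 0 = 0
n7 = n6 ⊕ n2 = 0 ⊕ 0 = 0
n8 = n7 ⊽ x6 = 0 ⊽ 1 = 0
So n7 = 0 and n8 = 0.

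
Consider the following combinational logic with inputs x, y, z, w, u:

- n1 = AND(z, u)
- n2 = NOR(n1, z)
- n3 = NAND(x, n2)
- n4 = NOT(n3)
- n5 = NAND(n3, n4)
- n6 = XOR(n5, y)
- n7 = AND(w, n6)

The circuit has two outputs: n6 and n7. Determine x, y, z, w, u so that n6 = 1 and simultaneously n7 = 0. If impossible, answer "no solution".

x=0, y=0, z=1, w=0, u=0

Check with x=0, y=0, z=1, w=0, u=0:
n1 = AND(z, u) = AND(1, 0) = 0
n2 = NOR(n1, z) = NOR(0, 1) = 0
n3 = NAND(x, n2) = NAND(0, 0) = 1
n4 = NOT(n3) = NOT 1 = 0
n5 = NAND(n3, n4) = NAND(1, 0) = 1
n6 = XOR(n5, y) = XOR(1, 0) = 1
n7 = AND(w, n6) = AND(0, 1) = 0
So n6 = 1 and n7 = 0.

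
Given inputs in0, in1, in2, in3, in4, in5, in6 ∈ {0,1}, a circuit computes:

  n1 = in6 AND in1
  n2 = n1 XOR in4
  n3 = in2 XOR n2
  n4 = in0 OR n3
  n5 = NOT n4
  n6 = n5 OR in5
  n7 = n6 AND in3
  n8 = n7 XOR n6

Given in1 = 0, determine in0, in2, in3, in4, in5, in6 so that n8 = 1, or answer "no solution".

n8 = n7 XOR n6 must be 1, so n7 and n6 differ.
Check with in1 = 0 and in0=0, in2=1, in3=0, in4=1, in5=1, in6=1:
n1 = in6 AND in1 = 1 AND 0 = 0
n2 = n1 XOR in4 = 0 XOR 1 = 1
n3 = in2 XOR n2 = 1 XOR 1 = 0
n4 = in0 OR n3 = 0 OR 0 = 0
n5 = NOT n4 = NOT 0 = 1
n6 = n5 OR in5 = 1 OR 1 = 1
n7 = n6 AND in3 = 1 AND 0 = 0
n8 = n7 XOR n6 = 0 XOR 1 = 1
So n8 = 1.

in0=0 in2=1 in3=0 in4=1 in5=1 in6=1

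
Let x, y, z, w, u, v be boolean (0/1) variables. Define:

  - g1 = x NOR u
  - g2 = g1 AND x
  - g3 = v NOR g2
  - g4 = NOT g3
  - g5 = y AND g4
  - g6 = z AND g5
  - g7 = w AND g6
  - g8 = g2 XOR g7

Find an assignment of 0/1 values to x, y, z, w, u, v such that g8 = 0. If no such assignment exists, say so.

x=1, y=1, z=1, w=0, u=1, v=0

g8 = g2 XOR g7 must be 0, so g2 and g7 are equal.
Check with x=1, y=1, z=1, w=0, u=1, v=0:
g1 = x NOR u = 1 NOR 1 = 0
g2 = g1 AND x = 0 AND 1 = 0
g3 = v NOR g2 = 0 NOR 0 = 1
g4 = NOT g3 = NOT 1 = 0
g5 = y AND g4 = 1 AND 0 = 0
g6 = z AND g5 = 1 AND 0 = 0
g7 = w AND g6 = 0 AND 0 = 0
g8 = g2 XOR g7 = 0 XOR 0 = 0
So g8 = 0 as required.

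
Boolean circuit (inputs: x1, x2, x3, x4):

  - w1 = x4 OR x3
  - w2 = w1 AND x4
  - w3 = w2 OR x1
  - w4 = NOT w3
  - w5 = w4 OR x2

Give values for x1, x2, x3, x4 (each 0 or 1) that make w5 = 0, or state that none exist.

x1=0, x2=0, x3=0, x4=1

w5 = w4 OR x2 must be 0, so both w4 = 0 and x2 = 0.
Check with x1=0, x2=0, x3=0, x4=1:
w1 = x4 OR x3 = 1 OR 0 = 1
w2 = w1 AND x4 = 1 AND 1 = 1
w3 = w2 OR x1 = 1 OR 0 = 1
w4 = NOT w3 = NOT 1 = 0
w5 = w4 OR x2 = 0 OR 0 = 0
So w5 = 0 as required.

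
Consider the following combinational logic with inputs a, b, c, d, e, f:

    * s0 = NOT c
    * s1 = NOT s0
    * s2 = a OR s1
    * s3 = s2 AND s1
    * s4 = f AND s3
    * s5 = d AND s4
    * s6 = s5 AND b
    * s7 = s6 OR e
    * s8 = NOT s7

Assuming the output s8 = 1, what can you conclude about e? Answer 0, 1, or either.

s8 = NOT s7 must be 1, so s7 = 0.
s7 = s6 OR e must be 0, so both s6 = 0 and e = 0.
Every assignment with s8 = 1 has e = 0; there are 30 such assignment(s).

0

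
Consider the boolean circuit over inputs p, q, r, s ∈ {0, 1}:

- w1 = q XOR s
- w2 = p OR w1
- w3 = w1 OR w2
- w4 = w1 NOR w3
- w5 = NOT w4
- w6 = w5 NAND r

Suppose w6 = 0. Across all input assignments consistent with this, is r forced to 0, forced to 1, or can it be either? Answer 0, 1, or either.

w6 = w5 NAND r must be 0, so both w5 = 1 and r = 1.
Every assignment with w6 = 0 has r = 1; there are 6 such assignment(s).

1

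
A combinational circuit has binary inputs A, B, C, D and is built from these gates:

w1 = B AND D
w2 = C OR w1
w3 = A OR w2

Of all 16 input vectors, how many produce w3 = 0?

w3 = A OR w2 must be 0, so both A = 0 and w2 = 0.
w2 = C OR w1 must be 0, so both C = 0 and w1 = 0.
Satisfying assignments:
  A=0, B=0, C=0, D=0
  A=0, B=0, C=0, D=1
  A=0, B=1, C=0, D=0

3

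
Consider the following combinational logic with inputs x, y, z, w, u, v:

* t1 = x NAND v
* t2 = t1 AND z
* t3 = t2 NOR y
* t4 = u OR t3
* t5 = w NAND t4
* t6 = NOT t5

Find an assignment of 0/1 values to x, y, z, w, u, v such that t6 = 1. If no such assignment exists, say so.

t6 = NOT t5 must be 1, so t5 = 0.
t5 = w NAND t4 must be 0, so both w = 1 and t4 = 1.
Check with x=1, y=0, z=0, w=1, u=1, v=0:
t1 = x NAND v = 1 NAND 0 = 1
t2 = t1 AND z = 1 AND 0 = 0
t3 = t2 NOR y = 0 NOR 0 = 1
t4 = u OR t3 = 1 OR 1 = 1
t5 = w NAND t4 = 1 NAND 1 = 0
t6 = NOT t5 = NOT 0 = 1
So t6 = 1 as required.

x=1, y=0, z=0, w=1, u=1, v=0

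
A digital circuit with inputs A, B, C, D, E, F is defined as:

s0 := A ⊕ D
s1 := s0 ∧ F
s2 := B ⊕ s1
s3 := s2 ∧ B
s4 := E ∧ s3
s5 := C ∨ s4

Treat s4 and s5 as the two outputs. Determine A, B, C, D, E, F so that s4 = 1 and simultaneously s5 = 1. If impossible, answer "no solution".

Check with A=0, B=1, C=1, D=0, E=1, F=1:
s0 = A ⊕ D = 0 ⊕ 0 = 0
s1 = s0 ∧ F = 0 ∧ 1 = 0
s2 = B ⊕ s1 = 1 ⊕ 0 = 1
s3 = s2 ∧ B = 1 ∧ 1 = 1
s4 = E ∧ s3 = 1 ∧ 1 = 1
s5 = C ∨ s4 = 1 ∨ 1 = 1
So s4 = 1 and s5 = 1.

A=0, B=1, C=1, D=0, E=1, F=1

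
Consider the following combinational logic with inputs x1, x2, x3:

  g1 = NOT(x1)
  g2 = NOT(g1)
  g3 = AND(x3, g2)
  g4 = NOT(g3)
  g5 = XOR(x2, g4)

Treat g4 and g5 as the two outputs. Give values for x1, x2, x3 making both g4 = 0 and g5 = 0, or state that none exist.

x1=1 x2=0 x3=1

Check with x1=1 x2=0 x3=1:
g1 = NOT(x1) = NOT 1 = 0
g2 = NOT(g1) = NOT 0 = 1
g3 = AND(x3, g2) = AND(1, 1) = 1
g4 = NOT(g3) = NOT 1 = 0
g5 = XOR(x2, g4) = XOR(0, 0) = 0
So g4 = 0 and g5 = 0.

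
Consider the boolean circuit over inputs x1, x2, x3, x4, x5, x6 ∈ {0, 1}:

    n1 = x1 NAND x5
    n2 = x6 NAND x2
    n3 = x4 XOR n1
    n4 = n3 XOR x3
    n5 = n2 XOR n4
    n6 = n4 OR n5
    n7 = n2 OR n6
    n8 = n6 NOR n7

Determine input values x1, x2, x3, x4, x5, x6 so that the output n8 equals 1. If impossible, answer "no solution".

x1=0 x2=1 x3=0 x4=1 x5=0 x6=1

n8 = n6 NOR n7 must be 1, so both n6 = 0 and n7 = 0.
Check with x1=0 x2=1 x3=0 x4=1 x5=0 x6=1:
n1 = x1 NAND x5 = 0 NAND 0 = 1
n2 = x6 NAND x2 = 1 NAND 1 = 0
n3 = x4 XOR n1 = 1 XOR 1 = 0
n4 = n3 XOR x3 = 0 XOR 0 = 0
n5 = n2 XOR n4 = 0 XOR 0 = 0
n6 = n4 OR n5 = 0 OR 0 = 0
n7 = n2 OR n6 = 0 OR 0 = 0
n8 = n6 NOR n7 = 0 NOR 0 = 1
So n8 = 1 as required.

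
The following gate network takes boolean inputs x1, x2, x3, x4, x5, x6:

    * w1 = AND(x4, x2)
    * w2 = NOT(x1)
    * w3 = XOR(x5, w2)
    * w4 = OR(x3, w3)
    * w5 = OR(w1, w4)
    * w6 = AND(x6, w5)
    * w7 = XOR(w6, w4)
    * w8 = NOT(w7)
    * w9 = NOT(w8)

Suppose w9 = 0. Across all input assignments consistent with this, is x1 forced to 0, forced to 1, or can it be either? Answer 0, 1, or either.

Both values of x1 occur among assignments with w9 = 0:
  x1=0: x1=0, x2=0, x3=0, x4=0, x5=0, x6=1
  x1=1: x1=1, x2=0, x3=0, x4=0, x5=0, x6=0

either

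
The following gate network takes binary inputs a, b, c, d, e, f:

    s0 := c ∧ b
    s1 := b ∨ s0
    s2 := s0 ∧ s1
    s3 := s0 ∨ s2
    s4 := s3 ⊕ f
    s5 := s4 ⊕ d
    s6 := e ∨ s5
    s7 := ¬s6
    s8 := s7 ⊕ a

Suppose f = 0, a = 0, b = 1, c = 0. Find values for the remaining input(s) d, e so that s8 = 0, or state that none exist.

Check with f = 0, a = 0, b = 1, c = 0 and d=1, e=0:
s0 = c ∧ b = 0 ∧ 1 = 0
s1 = b ∨ s0 = 1 ∨ 0 = 1
s2 = s0 ∧ s1 = 0 ∧ 1 = 0
s3 = s0 ∨ s2 = 0 ∨ 0 = 0
s4 = s3 ⊕ f = 0 ⊕ 0 = 0
s5 = s4 ⊕ d = 0 ⊕ 1 = 1
s6 = e ∨ s5 = 0 ∨ 1 = 1
s7 = ¬s6 = ¬1 = 0
s8 = s7 ⊕ a = 0 ⊕ 0 = 0
So s8 = 0.

d=1, e=0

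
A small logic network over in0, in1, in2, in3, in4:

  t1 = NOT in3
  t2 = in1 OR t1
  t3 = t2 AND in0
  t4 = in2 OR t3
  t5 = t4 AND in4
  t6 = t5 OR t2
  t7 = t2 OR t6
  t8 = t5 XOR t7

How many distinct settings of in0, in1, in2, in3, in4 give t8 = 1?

t8 = t5 XOR t7 must be 1, so t5 and t7 differ.
Enumerating the 32 input combinations, 15 give t8 = 1 and 17 give t8 = 0.

15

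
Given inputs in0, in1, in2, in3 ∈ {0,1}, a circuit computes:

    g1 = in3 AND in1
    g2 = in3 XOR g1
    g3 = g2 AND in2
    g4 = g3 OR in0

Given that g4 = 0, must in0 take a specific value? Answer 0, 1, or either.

g4 = g3 OR in0 must be 0, so both g3 = 0 and in0 = 0.
g3 = g2 AND in2 must be 0, so at least one of g2, in2 is 0.
Every assignment with g4 = 0 has in0 = 0; there are 7 such assignment(s).

0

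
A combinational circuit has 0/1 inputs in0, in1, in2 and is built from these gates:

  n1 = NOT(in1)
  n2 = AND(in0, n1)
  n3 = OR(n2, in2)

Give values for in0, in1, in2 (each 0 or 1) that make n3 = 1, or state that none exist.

in0=0, in1=0, in2=1

n3 = OR(n2, in2) must be 1, so at least one of n2, in2 is 1.
Check with in0=0, in1=0, in2=1:
n1 = NOT(in1) = NOT 0 = 1
n2 = AND(in0, n1) = AND(0, 1) = 0
n3 = OR(n2, in2) = OR(0, 1) = 1
So n3 = 1 as required.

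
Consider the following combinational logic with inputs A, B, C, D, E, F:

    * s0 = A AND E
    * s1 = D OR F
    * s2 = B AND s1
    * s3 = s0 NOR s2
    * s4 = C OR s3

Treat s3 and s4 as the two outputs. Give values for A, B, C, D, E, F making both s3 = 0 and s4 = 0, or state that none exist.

Check with A=0 B=1 C=0 D=1 E=1 F=0:
s0 = A AND E = 0 AND 1 = 0
s1 = D OR F = 1 OR 0 = 1
s2 = B AND s1 = 1 AND 1 = 1
s3 = s0 NOR s2 = 0 NOR 1 = 0
s4 = C OR s3 = 0 OR 0 = 0
So s3 = 0 and s4 = 0.

A=0 B=1 C=0 D=1 E=1 F=0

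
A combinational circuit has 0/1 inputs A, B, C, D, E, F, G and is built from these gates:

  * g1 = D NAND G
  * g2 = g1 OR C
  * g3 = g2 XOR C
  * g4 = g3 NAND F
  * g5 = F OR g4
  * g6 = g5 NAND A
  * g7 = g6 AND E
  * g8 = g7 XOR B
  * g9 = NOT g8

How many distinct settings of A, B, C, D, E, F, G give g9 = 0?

64

g9 = NOT g8 must be 0, so g8 = 1.
g8 = g7 XOR B must be 1, so g7 and B differ.
Enumerating the 128 input combinations, 64 give g9 = 0 and 64 give g9 = 1.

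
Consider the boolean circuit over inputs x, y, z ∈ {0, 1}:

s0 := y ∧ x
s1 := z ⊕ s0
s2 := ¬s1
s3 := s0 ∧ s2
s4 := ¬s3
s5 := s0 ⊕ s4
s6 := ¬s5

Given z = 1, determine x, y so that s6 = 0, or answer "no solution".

x=0 y=1

s6 = ¬s5 must be 0, so s5 = 1.
Check with z = 1 and x=0, y=1:
s0 = y ∧ x = 1 ∧ 0 = 0
s1 = z ⊕ s0 = 1 ⊕ 0 = 1
s2 = ¬s1 = ¬1 = 0
s3 = s0 ∧ s2 = 0 ∧ 0 = 0
s4 = ¬s3 = ¬0 = 1
s5 = s0 ⊕ s4 = 0 ⊕ 1 = 1
s6 = ¬s5 = ¬1 = 0
So s6 = 0.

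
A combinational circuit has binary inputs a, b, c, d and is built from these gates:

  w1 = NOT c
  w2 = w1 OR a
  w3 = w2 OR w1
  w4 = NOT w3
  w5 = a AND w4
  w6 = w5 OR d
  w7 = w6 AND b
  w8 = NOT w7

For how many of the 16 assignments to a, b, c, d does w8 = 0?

4

w8 = NOT w7 must be 0, so w7 = 1.
w7 = w6 AND b must be 1, so both w6 = 1 and b = 1.
w6 = w5 OR d must be 1, so at least one of w5, d is 1.
Satisfying assignments:
  a=0, b=1, c=0, d=1
  a=0, b=1, c=1, d=1
  a=1, b=1, c=0, d=1
  a=1, b=1, c=1, d=1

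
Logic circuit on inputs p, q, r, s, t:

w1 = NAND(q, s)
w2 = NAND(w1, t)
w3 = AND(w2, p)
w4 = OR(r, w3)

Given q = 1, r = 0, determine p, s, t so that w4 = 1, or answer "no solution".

p=1, s=1, t=1

w4 = OR(r, w3) must be 1, so at least one of r, w3 is 1.
Check with q = 1, r = 0 and p=1, s=1, t=1:
w1 = NAND(q, s) = NAND(1, 1) = 0
w2 = NAND(w1, t) = NAND(0, 1) = 1
w3 = AND(w2, p) = AND(1, 1) = 1
w4 = OR(r, w3) = OR(0, 1) = 1
So w4 = 1.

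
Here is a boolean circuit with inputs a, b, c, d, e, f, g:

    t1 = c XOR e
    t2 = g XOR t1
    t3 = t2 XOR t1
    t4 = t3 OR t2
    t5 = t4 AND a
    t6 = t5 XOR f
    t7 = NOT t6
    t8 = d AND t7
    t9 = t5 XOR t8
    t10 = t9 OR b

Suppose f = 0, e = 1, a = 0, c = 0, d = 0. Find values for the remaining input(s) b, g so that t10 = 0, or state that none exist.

Check with f = 0, e = 1, a = 0, c = 0, d = 0 and b=0, g=0:
t1 = c XOR e = 0 XOR 1 = 1
t2 = g XOR t1 = 0 XOR 1 = 1
t3 = t2 XOR t1 = 1 XOR 1 = 0
t4 = t3 OR t2 = 0 OR 1 = 1
t5 = t4 AND a = 1 AND 0 = 0
t6 = t5 XOR f = 0 XOR 0 = 0
t7 = NOT t6 = NOT 0 = 1
t8 = d AND t7 = 0 AND 1 = 0
t9 = t5 XOR t8 = 0 XOR 0 = 0
t10 = t9 OR b = 0 OR 0 = 0
So t10 = 0.

b=0, g=0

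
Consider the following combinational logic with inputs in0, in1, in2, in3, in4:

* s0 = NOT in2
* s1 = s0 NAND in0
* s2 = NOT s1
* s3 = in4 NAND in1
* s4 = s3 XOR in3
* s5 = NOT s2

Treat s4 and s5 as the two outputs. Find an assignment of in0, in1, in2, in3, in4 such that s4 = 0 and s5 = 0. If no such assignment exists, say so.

in0=1, in1=1, in2=0, in3=0, in4=1

Check with in0=1, in1=1, in2=0, in3=0, in4=1:
s0 = NOT in2 = NOT 0 = 1
s1 = s0 NAND in0 = 1 NAND 1 = 0
s2 = NOT s1 = NOT 0 = 1
s3 = in4 NAND in1 = 1 NAND 1 = 0
s4 = s3 XOR in3 = 0 XOR 0 = 0
s5 = NOT s2 = NOT 1 = 0
So s4 = 0 and s5 = 0.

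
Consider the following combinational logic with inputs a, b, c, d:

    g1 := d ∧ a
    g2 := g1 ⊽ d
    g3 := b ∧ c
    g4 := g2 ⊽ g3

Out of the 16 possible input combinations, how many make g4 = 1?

6

g4 = g2 ⊽ g3 must be 1, so both g2 = 0 and g3 = 0.
g2 = g1 ⊽ d must be 0, so at least one of g1, d is 1.
Enumerating the 16 input combinations, 6 give g4 = 1 and 10 give g4 = 0.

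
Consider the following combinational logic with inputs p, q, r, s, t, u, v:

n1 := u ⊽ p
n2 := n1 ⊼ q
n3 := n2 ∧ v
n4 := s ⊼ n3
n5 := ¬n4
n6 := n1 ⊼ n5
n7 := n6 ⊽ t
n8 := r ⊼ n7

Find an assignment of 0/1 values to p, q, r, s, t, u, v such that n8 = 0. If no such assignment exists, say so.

n8 = r ⊼ n7 must be 0, so both r = 1 and n7 = 1.
n7 = n6 ⊽ t must be 1, so both n6 = 0 and t = 0.
n6 = n1 ⊼ n5 must be 0, so both n1 = 1 and n5 = 1.
Check with p=0 q=0 r=1 s=1 t=0 u=0 v=1:
n1 = u ⊽ p = 0 ⊽ 0 = 1
n2 = n1 ⊼ q = 1 ⊼ 0 = 1
n3 = n2 ∧ v = 1 ∧ 1 = 1
n4 = s ⊼ n3 = 1 ⊼ 1 = 0
n5 = ¬n4 = ¬0 = 1
n6 = n1 ⊼ n5 = 1 ⊼ 1 = 0
n7 = n6 ⊽ t = 0 ⊽ 0 = 1
n8 = r ⊼ n7 = 1 ⊼ 1 = 0
So n8 = 0 as required.

p=0 q=0 r=1 s=1 t=0 u=0 v=1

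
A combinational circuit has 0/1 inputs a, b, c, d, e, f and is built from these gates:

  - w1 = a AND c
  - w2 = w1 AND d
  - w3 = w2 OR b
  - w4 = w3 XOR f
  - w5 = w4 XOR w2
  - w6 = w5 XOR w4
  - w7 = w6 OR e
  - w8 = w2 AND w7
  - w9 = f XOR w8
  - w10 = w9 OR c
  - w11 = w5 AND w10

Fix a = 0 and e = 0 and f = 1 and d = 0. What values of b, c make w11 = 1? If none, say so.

b=0, c=1

Check with a = 0 and e = 0 and f = 1 and d = 0 and b=0, c=1:
w1 = a AND c = 0 AND 1 = 0
w2 = w1 AND d = 0 AND 0 = 0
w3 = w2 OR b = 0 OR 0 = 0
w4 = w3 XOR f = 0 XOR 1 = 1
w5 = w4 XOR w2 = 1 XOR 0 = 1
w6 = w5 XOR w4 = 1 XOR 1 = 0
w7 = w6 OR e = 0 OR 0 = 0
w8 = w2 AND w7 = 0 AND 0 = 0
w9 = f XOR w8 = 1 XOR 0 = 1
w10 = w9 OR c = 1 OR 1 = 1
w11 = w5 AND w10 = 1 AND 1 = 1
So w11 = 1.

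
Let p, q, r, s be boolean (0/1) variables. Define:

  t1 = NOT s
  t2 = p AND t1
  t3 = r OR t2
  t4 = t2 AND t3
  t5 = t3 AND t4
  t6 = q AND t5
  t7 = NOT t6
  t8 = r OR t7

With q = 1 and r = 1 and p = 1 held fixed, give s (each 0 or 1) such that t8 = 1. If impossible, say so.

s=1

t8 = r OR t7 must be 1, so at least one of r, t7 is 1.
Check with q = 1 and r = 1 and p = 1 and s=1:
t1 = NOT s = NOT 1 = 0
t2 = p AND t1 = 1 AND 0 = 0
t3 = r OR t2 = 1 OR 0 = 1
t4 = t2 AND t3 = 0 AND 1 = 0
t5 = t3 AND t4 = 1 AND 0 = 0
t6 = q AND t5 = 1 AND 0 = 0
t7 = NOT t6 = NOT 0 = 1
t8 = r OR t7 = 1 OR 1 = 1
So t8 = 1.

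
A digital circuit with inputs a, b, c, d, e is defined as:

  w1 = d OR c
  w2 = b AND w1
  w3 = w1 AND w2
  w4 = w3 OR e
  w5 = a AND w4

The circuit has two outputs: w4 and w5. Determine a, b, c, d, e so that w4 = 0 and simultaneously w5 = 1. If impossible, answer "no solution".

Across all 32 input combinations, none give both w4 = 0 and w5 = 1.

no solution exists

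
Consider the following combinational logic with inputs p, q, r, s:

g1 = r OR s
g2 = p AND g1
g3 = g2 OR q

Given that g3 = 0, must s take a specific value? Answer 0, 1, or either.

Both values of s occur among assignments with g3 = 0:
  s=0: p=0, q=0, r=0, s=0
  s=1: p=0, q=0, r=0, s=1

either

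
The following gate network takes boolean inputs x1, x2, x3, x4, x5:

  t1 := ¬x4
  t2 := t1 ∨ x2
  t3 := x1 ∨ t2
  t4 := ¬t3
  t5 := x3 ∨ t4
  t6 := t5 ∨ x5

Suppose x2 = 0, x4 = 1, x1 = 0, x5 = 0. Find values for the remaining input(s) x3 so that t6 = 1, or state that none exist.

t6 = t5 ∨ x5 must be 1, so at least one of t5, x5 is 1.
Check with x2 = 0, x4 = 1, x1 = 0, x5 = 0 and x3=0:
t1 = ¬x4 = ¬1 = 0
t2 = t1 ∨ x2 = 0 ∨ 0 = 0
t3 = x1 ∨ t2 = 0 ∨ 0 = 0
t4 = ¬t3 = ¬0 = 1
t5 = x3 ∨ t4 = 0 ∨ 1 = 1
t6 = t5 ∨ x5 = 1 ∨ 0 = 1
So t6 = 1.

x3=0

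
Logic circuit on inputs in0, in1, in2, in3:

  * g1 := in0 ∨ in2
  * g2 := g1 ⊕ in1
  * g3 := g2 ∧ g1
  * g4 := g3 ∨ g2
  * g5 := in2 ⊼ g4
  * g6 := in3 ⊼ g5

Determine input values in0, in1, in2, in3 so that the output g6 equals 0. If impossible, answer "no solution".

in0=1, in1=0, in2=0, in3=1

g6 = in3 ⊼ g5 must be 0, so both in3 = 1 and g5 = 1.
g5 = in2 ⊼ g4 must be 1, so at least one of in2, g4 is 0.
Check with in0=1, in1=0, in2=0, in3=1:
g1 = in0 ∨ in2 = 1 ∨ 0 = 1
g2 = g1 ⊕ in1 = 1 ⊕ 0 = 1
g3 = g2 ∧ g1 = 1 ∧ 1 = 1
g4 = g3 ∨ g2 = 1 ∨ 1 = 1
g5 = in2 ⊼ g4 = 0 ⊼ 1 = 1
g6 = in3 ⊼ g5 = 1 ⊼ 1 = 0
So g6 = 0 as required.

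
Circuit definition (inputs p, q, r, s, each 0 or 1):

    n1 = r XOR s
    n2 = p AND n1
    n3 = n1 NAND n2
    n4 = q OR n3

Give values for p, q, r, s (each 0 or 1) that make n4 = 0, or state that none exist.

p=1, q=0, r=1, s=0

n4 = q OR n3 must be 0, so both q = 0 and n3 = 0.
n3 = n1 NAND n2 must be 0, so both n1 = 1 and n2 = 1.
Check with p=1, q=0, r=1, s=0:
n1 = r XOR s = 1 XOR 0 = 1
n2 = p AND n1 = 1 AND 1 = 1
n3 = n1 NAND n2 = 1 NAND 1 = 0
n4 = q OR n3 = 0 OR 0 = 0
So n4 = 0 as required.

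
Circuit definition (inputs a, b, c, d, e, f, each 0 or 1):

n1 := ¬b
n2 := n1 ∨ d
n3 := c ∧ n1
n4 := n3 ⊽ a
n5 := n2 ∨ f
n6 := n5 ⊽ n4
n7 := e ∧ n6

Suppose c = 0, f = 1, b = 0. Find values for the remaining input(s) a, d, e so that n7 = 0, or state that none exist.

a=0 d=0 e=0

Check with c = 0, f = 1, b = 0 and a=0, d=0, e=0:
n1 = ¬b = ¬0 = 1
n2 = n1 ∨ d = 1 ∨ 0 = 1
n3 = c ∧ n1 = 0 ∧ 1 = 0
n4 = n3 ⊽ a = 0 ⊽ 0 = 1
n5 = n2 ∨ f = 1 ∨ 1 = 1
n6 = n5 ⊽ n4 = 1 ⊽ 1 = 0
n7 = e ∧ n6 = 0 ∧ 0 = 0
So n7 = 0.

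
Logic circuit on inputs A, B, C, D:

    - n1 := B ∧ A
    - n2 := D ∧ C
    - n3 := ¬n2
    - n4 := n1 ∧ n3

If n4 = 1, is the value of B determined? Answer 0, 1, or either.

1

n4 = n1 ∧ n3 must be 1, so both n1 = 1 and n3 = 1.
n1 = B ∧ A must be 1, so both B = 1 and A = 1.
n3 = ¬n2 must be 1, so n2 = 0.
Every assignment with n4 = 1 has B = 1; there are 3 such assignment(s).
  A=1, B=1, C=0, D=0
  A=1, B=1, C=0, D=1
  A=1, B=1, C=1, D=0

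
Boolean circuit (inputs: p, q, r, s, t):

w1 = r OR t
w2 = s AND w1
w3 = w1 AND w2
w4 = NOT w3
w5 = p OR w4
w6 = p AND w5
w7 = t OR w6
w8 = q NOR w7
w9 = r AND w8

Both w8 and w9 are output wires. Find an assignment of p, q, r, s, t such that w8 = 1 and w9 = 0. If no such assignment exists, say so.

p=0, q=0, r=0, s=1, t=0

Check with p=0, q=0, r=0, s=1, t=0:
w1 = r OR t = 0 OR 0 = 0
w2 = s AND w1 = 1 AND 0 = 0
w3 = w1 AND w2 = 0 AND 0 = 0
w4 = NOT w3 = NOT 0 = 1
w5 = p OR w4 = 0 OR 1 = 1
w6 = p AND w5 = 0 AND 1 = 0
w7 = t OR w6 = 0 OR 0 = 0
w8 = q NOR w7 = 0 NOR 0 = 1
w9 = r AND w8 = 0 AND 1 = 0
So w8 = 1 and w9 = 0.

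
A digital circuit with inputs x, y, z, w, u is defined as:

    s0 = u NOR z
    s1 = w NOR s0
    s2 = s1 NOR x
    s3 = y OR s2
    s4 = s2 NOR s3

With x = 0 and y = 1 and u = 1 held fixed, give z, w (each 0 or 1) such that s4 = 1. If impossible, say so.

With x = 0 and y = 1 and u = 1 fixed, none of the 4 settings of z, w give s4 = 1.
For example, with z=1, w=0:
s0 = u NOR z = 1 NOR 1 = 0
s1 = w NOR s0 = 0 NOR 0 = 1
s2 = s1 NOR x = 1 NOR 0 = 0
s3 = y OR s2 = 1 OR 0 = 1
s4 = s2 NOR s3 = 0 NOR 1 = 0
giving s4 = 0 ≠ 1.

no solution exists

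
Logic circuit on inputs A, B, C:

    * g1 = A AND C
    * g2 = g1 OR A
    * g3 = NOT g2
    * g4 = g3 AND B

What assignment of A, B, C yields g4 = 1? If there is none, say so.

A=0 B=1 C=1

g4 = g3 AND B must be 1, so both g3 = 1 and B = 1.
g3 = NOT g2 must be 1, so g2 = 0.
Check with A=0 B=1 C=1:
g1 = A AND C = 0 AND 1 = 0
g2 = g1 OR A = 0 OR 0 = 0
g3 = NOT g2 = NOT 0 = 1
g4 = g3 AND B = 1 AND 1 = 1
So g4 = 1 as required.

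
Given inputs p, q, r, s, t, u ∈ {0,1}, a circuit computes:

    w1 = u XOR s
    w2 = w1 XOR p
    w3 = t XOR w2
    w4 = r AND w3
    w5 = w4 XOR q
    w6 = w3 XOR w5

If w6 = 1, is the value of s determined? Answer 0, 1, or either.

Both values of s occur among assignments with w6 = 1:
  s=0: p=0, q=0, r=0, s=0, t=0, u=1
  s=1: p=0, q=0, r=0, s=1, t=0, u=0

either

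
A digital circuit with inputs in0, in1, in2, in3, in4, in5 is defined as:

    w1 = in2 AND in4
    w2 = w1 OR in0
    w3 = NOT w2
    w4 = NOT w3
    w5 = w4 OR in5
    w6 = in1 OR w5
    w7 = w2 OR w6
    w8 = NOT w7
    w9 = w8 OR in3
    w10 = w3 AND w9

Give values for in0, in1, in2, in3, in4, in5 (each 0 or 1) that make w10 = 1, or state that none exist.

in0=0, in1=0, in2=0, in3=0, in4=1, in5=0

Check with in0=0, in1=0, in2=0, in3=0, in4=1, in5=0:
w1 = in2 AND in4 = 0 AND 1 = 0
w2 = w1 OR in0 = 0 OR 0 = 0
w3 = NOT w2 = NOT 0 = 1
w4 = NOT w3 = NOT 1 = 0
w5 = w4 OR in5 = 0 OR 0 = 0
w6 = in1 OR w5 = 0 OR 0 = 0
w7 = w2 OR w6 = 0 OR 0 = 0
w8 = NOT w7 = NOT 0 = 1
w9 = w8 OR in3 = 1 OR 0 = 1
w10 = w3 AND w9 = 1 AND 1 = 1
So w10 = 1 as required.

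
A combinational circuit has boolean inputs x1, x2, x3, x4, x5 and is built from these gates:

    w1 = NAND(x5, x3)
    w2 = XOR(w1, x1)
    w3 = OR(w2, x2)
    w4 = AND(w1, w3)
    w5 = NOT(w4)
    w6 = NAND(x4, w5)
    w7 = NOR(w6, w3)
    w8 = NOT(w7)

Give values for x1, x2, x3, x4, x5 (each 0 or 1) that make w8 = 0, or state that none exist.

x1=1, x2=0, x3=0, x4=1, x5=0

w8 = NOT(w7) must be 0, so w7 = 1.
w7 = NOR(w6, w3) must be 1, so both w6 = 0 and w3 = 0.
Check with x1=1, x2=0, x3=0, x4=1, x5=0:
w1 = NAND(x5, x3) = NAND(0, 0) = 1
w2 = XOR(w1, x1) = XOR(1, 1) = 0
w3 = OR(w2, x2) = OR(0, 0) = 0
w4 = AND(w1, w3) = AND(1, 0) = 0
w5 = NOT(w4) = NOT 0 = 1
w6 = NAND(x4, w5) = NAND(1, 1) = 0
w7 = NOR(w6, w3) = NOR(0, 0) = 1
w8 = NOT(w7) = NOT 1 = 0
So w8 = 0 as required.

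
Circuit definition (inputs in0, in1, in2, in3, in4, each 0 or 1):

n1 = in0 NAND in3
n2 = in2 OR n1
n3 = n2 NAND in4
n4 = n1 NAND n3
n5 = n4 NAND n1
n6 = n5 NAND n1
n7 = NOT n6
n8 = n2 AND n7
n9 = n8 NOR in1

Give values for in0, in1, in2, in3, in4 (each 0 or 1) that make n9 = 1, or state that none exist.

Check with in0=0, in1=0, in2=0, in3=0, in4=1:
n1 = in0 NAND in3 = 0 NAND 0 = 1
n2 = in2 OR n1 = 0 OR 1 = 1
n3 = n2 NAND in4 = 1 NAND 1 = 0
n4 = n1 NAND n3 = 1 NAND 0 = 1
n5 = n4 NAND n1 = 1 NAND 1 = 0
n6 = n5 NAND n1 = 0 NAND 1 = 1
n7 = NOT n6 = NOT 1 = 0
n8 = n2 AND n7 = 1 AND 0 = 0
n9 = n8 NOR in1 = 0 NOR 0 = 1
So n9 = 1 as required.

in0=0, in1=0, in2=0, in3=0, in4=1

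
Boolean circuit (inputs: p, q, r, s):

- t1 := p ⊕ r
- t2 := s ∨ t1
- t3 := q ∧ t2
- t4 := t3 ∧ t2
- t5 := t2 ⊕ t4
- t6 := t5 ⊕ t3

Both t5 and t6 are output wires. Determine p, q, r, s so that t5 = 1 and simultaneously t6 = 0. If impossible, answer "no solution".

Across all 16 input combinations, none give both t5 = 1 and t6 = 0.

no solution exists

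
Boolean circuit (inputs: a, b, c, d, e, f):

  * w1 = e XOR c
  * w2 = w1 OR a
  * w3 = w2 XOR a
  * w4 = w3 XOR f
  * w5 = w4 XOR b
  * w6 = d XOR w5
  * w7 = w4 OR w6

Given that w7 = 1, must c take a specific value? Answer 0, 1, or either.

Both values of c occur among assignments with w7 = 1:
  c=0: a=0, b=0, c=0, d=0, e=0, f=1
  c=1: a=0, b=0, c=1, d=0, e=0, f=0

either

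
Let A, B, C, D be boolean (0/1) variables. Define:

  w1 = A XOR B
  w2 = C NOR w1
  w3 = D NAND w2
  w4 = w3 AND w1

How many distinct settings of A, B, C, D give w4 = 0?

8

w4 = w3 AND w1 must be 0, so at least one of w3, w1 is 0.
Enumerating the 16 input combinations, 8 give w4 = 0 and 8 give w4 = 1.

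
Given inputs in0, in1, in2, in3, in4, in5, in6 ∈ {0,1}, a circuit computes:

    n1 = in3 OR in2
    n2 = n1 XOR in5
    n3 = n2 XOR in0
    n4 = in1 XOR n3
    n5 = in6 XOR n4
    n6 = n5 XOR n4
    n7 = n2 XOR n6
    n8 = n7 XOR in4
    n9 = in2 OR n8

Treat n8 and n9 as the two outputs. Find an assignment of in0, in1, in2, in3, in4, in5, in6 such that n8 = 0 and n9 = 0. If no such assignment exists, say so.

in0=0 in1=1 in2=0 in3=1 in4=0 in5=0 in6=1

Check with in0=0 in1=1 in2=0 in3=1 in4=0 in5=0 in6=1:
n1 = in3 OR in2 = 1 OR 0 = 1
n2 = n1 XOR in5 = 1 XOR 0 = 1
n3 = n2 XOR in0 = 1 XOR 0 = 1
n4 = in1 XOR n3 = 1 XOR 1 = 0
n5 = in6 XOR n4 = 1 XOR 0 = 1
n6 = n5 XOR n4 = 1 XOR 0 = 1
n7 = n2 XOR n6 = 1 XOR 1 = 0
n8 = n7 XOR in4 = 0 XOR 0 = 0
n9 = in2 OR n8 = 0 OR 0 = 0
So n8 = 0 and n9 = 0.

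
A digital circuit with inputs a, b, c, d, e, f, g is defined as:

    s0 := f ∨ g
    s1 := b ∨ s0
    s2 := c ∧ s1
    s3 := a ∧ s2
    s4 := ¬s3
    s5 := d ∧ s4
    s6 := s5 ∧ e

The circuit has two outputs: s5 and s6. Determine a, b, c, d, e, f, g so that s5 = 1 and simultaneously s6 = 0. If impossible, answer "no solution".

Check with a=0 b=1 c=0 d=1 e=0 f=1 g=0:
s0 = f ∨ g = 1 ∨ 0 = 1
s1 = b ∨ s0 = 1 ∨ 1 = 1
s2 = c ∧ s1 = 0 ∧ 1 = 0
s3 = a ∧ s2 = 0 ∧ 0 = 0
s4 = ¬s3 = ¬0 = 1
s5 = d ∧ s4 = 1 ∧ 1 = 1
s6 = s5 ∧ e = 1 ∧ 0 = 0
So s5 = 1 and s6 = 0.

a=0 b=1 c=0 d=1 e=0 f=1 g=0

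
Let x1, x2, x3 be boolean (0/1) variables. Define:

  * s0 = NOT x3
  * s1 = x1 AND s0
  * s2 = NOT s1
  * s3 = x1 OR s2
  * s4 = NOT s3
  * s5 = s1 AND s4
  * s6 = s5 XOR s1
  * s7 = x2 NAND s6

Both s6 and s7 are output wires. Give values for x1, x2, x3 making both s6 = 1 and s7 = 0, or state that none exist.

Check with x1=1, x2=1, x3=0:
s0 = NOT x3 = NOT 0 = 1
s1 = x1 AND s0 = 1 AND 1 = 1
s2 = NOT s1 = NOT 1 = 0
s3 = x1 OR s2 = 1 OR 0 = 1
s4 = NOT s3 = NOT 1 = 0
s5 = s1 AND s4 = 1 AND 0 = 0
s6 = s5 XOR s1 = 0 XOR 1 = 1
s7 = x2 NAND s6 = 1 NAND 1 = 0
So s6 = 1 and s7 = 0.

x1=1, x2=1, x3=0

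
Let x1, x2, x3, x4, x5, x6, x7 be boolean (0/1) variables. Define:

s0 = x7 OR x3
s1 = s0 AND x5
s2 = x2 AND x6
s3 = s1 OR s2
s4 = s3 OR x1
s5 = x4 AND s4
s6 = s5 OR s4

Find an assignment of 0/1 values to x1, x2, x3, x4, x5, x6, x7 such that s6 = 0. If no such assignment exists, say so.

Check with x1=0, x2=1, x3=1, x4=1, x5=0, x6=0, x7=1:
s0 = x7 OR x3 = 1 OR 1 = 1
s1 = s0 AND x5 = 1 AND 0 = 0
s2 = x2 AND x6 = 1 AND 0 = 0
s3 = s1 OR s2 = 0 OR 0 = 0
s4 = s3 OR x1 = 0 OR 0 = 0
s5 = x4 AND s4 = 1 AND 0 = 0
s6 = s5 OR s4 = 0 OR 0 = 0
So s6 = 0 as required.

x1=0, x2=1, x3=1, x4=1, x5=0, x6=0, x7=1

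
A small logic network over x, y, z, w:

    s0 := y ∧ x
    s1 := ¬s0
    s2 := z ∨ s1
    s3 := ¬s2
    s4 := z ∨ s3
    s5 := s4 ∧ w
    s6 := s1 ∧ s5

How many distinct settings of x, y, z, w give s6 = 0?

s6 = s1 ∧ s5 must be 0, so at least one of s1, s5 is 0.
Enumerating the 16 input combinations, 13 give s6 = 0 and 3 give s6 = 1.

13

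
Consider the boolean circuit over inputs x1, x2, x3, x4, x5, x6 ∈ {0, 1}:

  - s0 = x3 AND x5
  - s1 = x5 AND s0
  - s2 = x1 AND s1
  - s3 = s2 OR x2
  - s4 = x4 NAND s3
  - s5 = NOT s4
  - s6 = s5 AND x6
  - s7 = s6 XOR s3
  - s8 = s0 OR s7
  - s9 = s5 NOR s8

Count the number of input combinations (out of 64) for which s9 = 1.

s9 = s5 NOR s8 must be 1, so both s5 = 0 and s8 = 0.
s5 = NOT s4 must be 0, so s4 = 1.
Enumerating the 64 input combinations, 24 give s9 = 1 and 40 give s9 = 0.

24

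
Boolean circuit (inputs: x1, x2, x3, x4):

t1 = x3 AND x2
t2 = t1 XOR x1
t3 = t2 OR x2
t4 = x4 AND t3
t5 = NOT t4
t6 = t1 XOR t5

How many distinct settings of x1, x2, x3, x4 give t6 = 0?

6

t6 = t1 XOR t5 must be 0, so t1 and t5 are equal.
Satisfying assignments:
  x1=0, x2=1, x3=0, x4=1
  x1=0, x2=1, x3=1, x4=0
  x1=1, x2=0, x3=0, x4=1
  x1=1, x2=0, x3=1, x4=1
  x1=1, x2=1, x3=0, x4=1
  x1=1, x2=1, x3=1, x4=0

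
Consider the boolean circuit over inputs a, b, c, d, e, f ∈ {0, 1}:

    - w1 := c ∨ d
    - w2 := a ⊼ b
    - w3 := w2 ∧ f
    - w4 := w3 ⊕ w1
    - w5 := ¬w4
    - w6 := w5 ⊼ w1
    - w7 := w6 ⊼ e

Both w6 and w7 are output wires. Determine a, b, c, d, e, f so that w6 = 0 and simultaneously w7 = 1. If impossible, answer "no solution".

a=0 b=1 c=1 d=1 e=0 f=1

Check with a=0 b=1 c=1 d=1 e=0 f=1:
w1 = c ∨ d = 1 ∨ 1 = 1
w2 = a ⊼ b = 0 ⊼ 1 = 1
w3 = w2 ∧ f = 1 ∧ 1 = 1
w4 = w3 ⊕ w1 = 1 ⊕ 1 = 0
w5 = ¬w4 = ¬0 = 1
w6 = w5 ⊼ w1 = 1 ⊼ 1 = 0
w7 = w6 ⊼ e = 0 ⊼ 0 = 1
So w6 = 0 and w7 = 1.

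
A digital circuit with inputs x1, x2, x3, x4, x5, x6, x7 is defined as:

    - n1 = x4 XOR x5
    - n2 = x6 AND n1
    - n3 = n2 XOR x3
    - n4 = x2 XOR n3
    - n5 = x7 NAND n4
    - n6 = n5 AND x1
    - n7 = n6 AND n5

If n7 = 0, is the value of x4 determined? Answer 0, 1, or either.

Both values of x4 occur among assignments with n7 = 0:
  x4=0: x1=0, x2=0, x3=0, x4=0, x5=0, x6=0, x7=0
  x4=1: x1=0, x2=0, x3=0, x4=1, x5=0, x6=0, x7=0

either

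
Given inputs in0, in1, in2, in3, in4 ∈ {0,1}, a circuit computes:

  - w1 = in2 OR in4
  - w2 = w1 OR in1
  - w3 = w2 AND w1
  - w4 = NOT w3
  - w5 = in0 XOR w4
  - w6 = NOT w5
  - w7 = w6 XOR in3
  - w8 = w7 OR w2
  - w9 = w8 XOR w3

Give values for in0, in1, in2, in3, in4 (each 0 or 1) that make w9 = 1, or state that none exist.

in0=0, in1=0, in2=0, in3=1, in4=0

w9 = w8 XOR w3 must be 1, so w8 and w3 differ.
Check with in0=0, in1=0, in2=0, in3=1, in4=0:
w1 = in2 OR in4 = 0 OR 0 = 0
w2 = w1 OR in1 = 0 OR 0 = 0
w3 = w2 AND w1 = 0 AND 0 = 0
w4 = NOT w3 = NOT 0 = 1
w5 = in0 XOR w4 = 0 XOR 1 = 1
w6 = NOT w5 = NOT 1 = 0
w7 = w6 XOR in3 = 0 XOR 1 = 1
w8 = w7 OR w2 = 1 OR 0 = 1
w9 = w8 XOR w3 = 1 XOR 0 = 1
So w9 = 1 as required.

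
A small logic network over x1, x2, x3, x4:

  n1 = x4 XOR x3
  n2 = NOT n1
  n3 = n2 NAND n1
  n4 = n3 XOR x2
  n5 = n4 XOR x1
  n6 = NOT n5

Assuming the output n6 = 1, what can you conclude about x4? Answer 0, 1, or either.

either

Both values of x4 occur among assignments with n6 = 1:
  x4=0: x1=0, x2=1, x3=0, x4=0
  x4=1: x1=0, x2=1, x3=0, x4=1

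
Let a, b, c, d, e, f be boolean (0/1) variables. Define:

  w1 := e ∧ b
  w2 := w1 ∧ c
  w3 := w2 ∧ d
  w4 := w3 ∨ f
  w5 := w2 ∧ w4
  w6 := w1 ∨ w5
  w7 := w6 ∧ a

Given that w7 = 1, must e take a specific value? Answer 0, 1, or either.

w7 = w6 ∧ a must be 1, so both w6 = 1 and a = 1.
Every assignment with w7 = 1 has e = 1; there are 8 such assignment(s).

1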